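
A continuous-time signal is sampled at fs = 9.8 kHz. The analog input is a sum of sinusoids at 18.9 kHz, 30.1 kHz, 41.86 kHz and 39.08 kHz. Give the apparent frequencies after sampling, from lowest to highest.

fs/2 = 4.9 kHz.
18.9 kHz mod fs = 9.1 kHz.
9.1 kHz > fs/2 = 4.9 kHz, folds to fs − 9.1 kHz = 0.7 kHz.
30.1 kHz mod fs = 0.7 kHz.
0.7 kHz ≤ fs/2 = 4.9 kHz, appears at 0.7 kHz.
41.86 kHz mod fs = 2.66 kHz.
2.66 kHz ≤ fs/2 = 4.9 kHz, appears at 2.66 kHz.
39.08 kHz mod fs = 9.68 kHz.
9.68 kHz > fs/2 = 4.9 kHz, folds to fs − 9.68 kHz = 0.12 kHz.
Distinct values: {0.12 kHz, 0.7 kHz, 2.66 kHz}.

0.12 kHz, 0.7 kHz, 2.66 kHz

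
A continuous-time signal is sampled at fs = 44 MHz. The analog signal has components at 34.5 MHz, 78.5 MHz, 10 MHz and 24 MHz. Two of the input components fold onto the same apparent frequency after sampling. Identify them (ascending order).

fs/2 = 22 MHz.
34.5 MHz > fs/2 = 22 MHz, folds to fs − 34.5 MHz = 9.5 MHz.
78.5 MHz mod fs = 34.5 MHz.
34.5 MHz > fs/2 = 22 MHz, folds to fs − 34.5 MHz = 9.5 MHz.
10 MHz ≤ fs/2 = 22 MHz, passes unchanged.
24 MHz > fs/2 = 22 MHz, folds to fs − 24 MHz = 20 MHz.
34.5 MHz and 78.5 MHz both map to 9.5 MHz.

34.5 MHz, 78.5 MHz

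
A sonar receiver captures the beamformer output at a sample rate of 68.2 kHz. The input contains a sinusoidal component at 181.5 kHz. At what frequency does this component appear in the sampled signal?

23.1 kHz

181.5 kHz mod fs = 45.1 kHz.
45.1 kHz > fs/2 = 34.1 kHz, folds to fs − 45.1 kHz = 23.1 kHz.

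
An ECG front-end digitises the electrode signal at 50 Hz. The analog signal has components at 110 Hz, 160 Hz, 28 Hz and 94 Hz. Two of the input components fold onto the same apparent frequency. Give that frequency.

10 Hz

fs/2 = 25 Hz.
110 Hz mod fs = 10 Hz.
10 Hz ≤ fs/2 = 25 Hz, appears at 10 Hz.
160 Hz mod fs = 10 Hz.
10 Hz ≤ fs/2 = 25 Hz, appears at 10 Hz.
28 Hz > fs/2 = 25 Hz, folds to fs − 28 Hz = 22 Hz.
94 Hz mod fs = 44 Hz.
44 Hz > fs/2 = 25 Hz, folds to fs − 44 Hz = 6 Hz.
110 Hz and 160 Hz both map to 10 Hz.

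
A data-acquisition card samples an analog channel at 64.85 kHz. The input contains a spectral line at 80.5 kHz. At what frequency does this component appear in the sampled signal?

15.65 kHz

80.5 kHz mod fs = 15.65 kHz.
15.65 kHz ≤ fs/2 = 32.425 kHz, appears at 15.65 kHz.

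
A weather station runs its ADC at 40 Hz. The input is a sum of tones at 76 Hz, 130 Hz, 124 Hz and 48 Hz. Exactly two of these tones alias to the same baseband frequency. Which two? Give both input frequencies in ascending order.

76 Hz, 124 Hz

fs/2 = 20 Hz.
76 Hz mod fs = 36 Hz.
36 Hz > fs/2 = 20 Hz, folds to fs − 36 Hz = 4 Hz.
130 Hz mod fs = 10 Hz.
10 Hz ≤ fs/2 = 20 Hz, appears at 10 Hz.
124 Hz mod fs = 4 Hz.
4 Hz ≤ fs/2 = 20 Hz, appears at 4 Hz.
48 Hz mod fs = 8 Hz.
8 Hz ≤ fs/2 = 20 Hz, appears at 8 Hz.
76 Hz and 124 Hz both map to 4 Hz.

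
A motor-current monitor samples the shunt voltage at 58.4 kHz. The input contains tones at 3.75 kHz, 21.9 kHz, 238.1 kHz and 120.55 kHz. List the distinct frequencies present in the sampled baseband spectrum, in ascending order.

fs/2 = 29.2 kHz.
3.75 kHz ≤ fs/2 = 29.2 kHz, passes unchanged.
21.9 kHz ≤ fs/2 = 29.2 kHz, passes unchanged.
238.1 kHz mod fs = 4.5 kHz.
4.5 kHz ≤ fs/2 = 29.2 kHz, appears at 4.5 kHz.
120.55 kHz mod fs = 3.75 kHz.
3.75 kHz ≤ fs/2 = 29.2 kHz, appears at 3.75 kHz.
Distinct values: {3.75 kHz, 4.5 kHz, 21.9 kHz}.

3.75 kHz, 4.5 kHz, 21.9 kHz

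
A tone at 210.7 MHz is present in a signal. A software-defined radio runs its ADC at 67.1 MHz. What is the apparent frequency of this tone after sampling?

9.4 MHz

210.7 MHz mod fs = 9.4 MHz.
9.4 MHz ≤ fs/2 = 33.55 MHz, appears at 9.4 MHz.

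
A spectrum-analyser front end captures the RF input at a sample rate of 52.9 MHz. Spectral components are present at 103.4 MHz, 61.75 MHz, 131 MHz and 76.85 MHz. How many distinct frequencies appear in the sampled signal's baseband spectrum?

4

fs/2 = 26.45 MHz.
103.4 MHz mod fs = 50.5 MHz.
50.5 MHz > fs/2 = 26.45 MHz, folds to fs − 50.5 MHz = 2.4 MHz.
61.75 MHz mod fs = 8.85 MHz.
8.85 MHz ≤ fs/2 = 26.45 MHz, appears at 8.85 MHz.
131 MHz mod fs = 25.2 MHz.
25.2 MHz ≤ fs/2 = 26.45 MHz, appears at 25.2 MHz.
76.85 MHz mod fs = 23.95 MHz.
23.95 MHz ≤ fs/2 = 26.45 MHz, appears at 23.95 MHz.
Distinct values: {2.4 MHz, 8.85 MHz, 23.95 MHz, 25.2 MHz} → 4.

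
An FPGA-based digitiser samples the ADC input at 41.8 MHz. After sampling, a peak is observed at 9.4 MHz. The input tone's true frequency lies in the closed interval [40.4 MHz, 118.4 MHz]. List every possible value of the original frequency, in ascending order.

Frequencies that alias to 9.4 MHz are k·fs ± 9.4 MHz for integer k ≥ 0.
k=0: 9.4 MHz.
k=1: 32.4 MHz, 51.2 MHz.
k=2: 74.2 MHz, 93 MHz.
k=3: 116 MHz, 134.8 MHz.
k=4: 157.8 MHz, 176.6 MHz.
Within [40.4 MHz, 118.4 MHz]: 51.2 MHz, 74.2 MHz, 93 MHz, 116 MHz.

51.2 MHz, 74.2 MHz, 93 MHz, 116 MHz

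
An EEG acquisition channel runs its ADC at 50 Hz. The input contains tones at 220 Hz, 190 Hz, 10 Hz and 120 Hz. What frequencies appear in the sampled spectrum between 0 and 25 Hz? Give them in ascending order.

10 Hz, 20 Hz

fs/2 = 25 Hz.
220 Hz mod fs = 20 Hz.
20 Hz ≤ fs/2 = 25 Hz, appears at 20 Hz.
190 Hz mod fs = 40 Hz.
40 Hz > fs/2 = 25 Hz, folds to fs − 40 Hz = 10 Hz.
10 Hz ≤ fs/2 = 25 Hz, passes unchanged.
120 Hz mod fs = 20 Hz.
20 Hz ≤ fs/2 = 25 Hz, appears at 20 Hz.
Distinct values: {10 Hz, 20 Hz}.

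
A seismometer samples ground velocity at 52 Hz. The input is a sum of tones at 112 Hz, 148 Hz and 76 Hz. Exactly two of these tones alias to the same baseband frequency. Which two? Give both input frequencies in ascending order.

fs/2 = 26 Hz.
112 Hz mod fs = 8 Hz.
8 Hz ≤ fs/2 = 26 Hz, appears at 8 Hz.
148 Hz mod fs = 44 Hz.
44 Hz > fs/2 = 26 Hz, folds to fs − 44 Hz = 8 Hz.
76 Hz mod fs = 24 Hz.
24 Hz ≤ fs/2 = 26 Hz, appears at 24 Hz.
112 Hz and 148 Hz both map to 8 Hz.

112 Hz, 148 Hz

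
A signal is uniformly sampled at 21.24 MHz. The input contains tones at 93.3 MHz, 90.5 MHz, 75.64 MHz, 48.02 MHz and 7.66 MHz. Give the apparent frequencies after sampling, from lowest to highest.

fs/2 = 10.62 MHz.
93.3 MHz mod fs = 8.34 MHz.
8.34 MHz ≤ fs/2 = 10.62 MHz, appears at 8.34 MHz.
90.5 MHz mod fs = 5.54 MHz.
5.54 MHz ≤ fs/2 = 10.62 MHz, appears at 5.54 MHz.
75.64 MHz mod fs = 11.92 MHz.
11.92 MHz > fs/2 = 10.62 MHz, folds to fs − 11.92 MHz = 9.32 MHz.
48.02 MHz mod fs = 5.54 MHz.
5.54 MHz ≤ fs/2 = 10.62 MHz, appears at 5.54 MHz.
7.66 MHz ≤ fs/2 = 10.62 MHz, passes unchanged.
Distinct values: {5.54 MHz, 7.66 MHz, 8.34 MHz, 9.32 MHz}.

5.54 MHz, 7.66 MHz, 8.34 MHz, 9.32 MHz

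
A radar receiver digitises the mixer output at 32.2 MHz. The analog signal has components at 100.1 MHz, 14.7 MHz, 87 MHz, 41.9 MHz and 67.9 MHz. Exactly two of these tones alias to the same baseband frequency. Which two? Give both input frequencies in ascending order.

67.9 MHz, 100.1 MHz

fs/2 = 16.1 MHz.
100.1 MHz mod fs = 3.5 MHz.
3.5 MHz ≤ fs/2 = 16.1 MHz, appears at 3.5 MHz.
14.7 MHz ≤ fs/2 = 16.1 MHz, passes unchanged.
87 MHz mod fs = 22.6 MHz.
22.6 MHz > fs/2 = 16.1 MHz, folds to fs − 22.6 MHz = 9.6 MHz.
41.9 MHz mod fs = 9.7 MHz.
9.7 MHz ≤ fs/2 = 16.1 MHz, appears at 9.7 MHz.
67.9 MHz mod fs = 3.5 MHz.
3.5 MHz ≤ fs/2 = 16.1 MHz, appears at 3.5 MHz.
67.9 MHz and 100.1 MHz both map to 3.5 MHz.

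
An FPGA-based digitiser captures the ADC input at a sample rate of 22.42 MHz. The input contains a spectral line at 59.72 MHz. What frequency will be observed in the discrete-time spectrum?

7.54 MHz

59.72 MHz mod fs = 14.88 MHz.
14.88 MHz > fs/2 = 11.21 MHz, folds to fs − 14.88 MHz = 7.54 MHz.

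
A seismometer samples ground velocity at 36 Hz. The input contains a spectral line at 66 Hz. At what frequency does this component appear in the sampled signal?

6 Hz

66 Hz mod fs = 30 Hz.
30 Hz > fs/2 = 18 Hz, folds to fs − 30 Hz = 6 Hz.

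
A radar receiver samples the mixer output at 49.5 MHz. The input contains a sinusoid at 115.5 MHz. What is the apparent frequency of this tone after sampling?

115.5 MHz mod fs = 16.5 MHz.
16.5 MHz ≤ fs/2 = 24.75 MHz, appears at 16.5 MHz.

16.5 MHz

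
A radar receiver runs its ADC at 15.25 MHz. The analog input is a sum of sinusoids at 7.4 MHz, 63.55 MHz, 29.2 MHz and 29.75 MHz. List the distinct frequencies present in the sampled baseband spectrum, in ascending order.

0.75 MHz, 1.3 MHz, 2.55 MHz, 7.4 MHz

fs/2 = 7.625 MHz.
7.4 MHz ≤ fs/2 = 7.625 MHz, passes unchanged.
63.55 MHz mod fs = 2.55 MHz.
2.55 MHz ≤ fs/2 = 7.625 MHz, appears at 2.55 MHz.
29.2 MHz mod fs = 13.95 MHz.
13.95 MHz > fs/2 = 7.625 MHz, folds to fs − 13.95 MHz = 1.3 MHz.
29.75 MHz mod fs = 14.5 MHz.
14.5 MHz > fs/2 = 7.625 MHz, folds to fs − 14.5 MHz = 0.75 MHz.
Distinct values: {0.75 MHz, 1.3 MHz, 2.55 MHz, 7.4 MHz}.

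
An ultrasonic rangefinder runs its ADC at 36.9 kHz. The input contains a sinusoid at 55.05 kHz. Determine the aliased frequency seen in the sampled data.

55.05 kHz mod fs = 18.15 kHz.
18.15 kHz ≤ fs/2 = 18.45 kHz, appears at 18.15 kHz.

18.15 kHz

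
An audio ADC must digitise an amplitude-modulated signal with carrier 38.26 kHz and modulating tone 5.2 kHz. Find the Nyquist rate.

86.92 kHz

AM sidebands sit at fc ± fm = 33.06 kHz and 43.46 kHz.
Highest-frequency component: 43.46 kHz.
Nyquist rate = 2 × 43.46 kHz = 86.92 kHz.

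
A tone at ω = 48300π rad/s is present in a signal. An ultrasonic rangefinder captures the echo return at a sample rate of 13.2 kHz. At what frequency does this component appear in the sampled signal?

2.25 kHz

ω = 48300π rad/s → f = ω/(2π) = 24150 Hz = 24.15 kHz.
24.15 kHz mod fs = 10.95 kHz.
10.95 kHz > fs/2 = 6.6 kHz, folds to fs − 10.95 kHz = 2.25 kHz.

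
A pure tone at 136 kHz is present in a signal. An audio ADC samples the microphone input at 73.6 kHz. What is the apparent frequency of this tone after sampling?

136 kHz mod fs = 62.4 kHz.
62.4 kHz > fs/2 = 36.8 kHz, folds to fs − 62.4 kHz = 11.2 kHz.

11.2 kHz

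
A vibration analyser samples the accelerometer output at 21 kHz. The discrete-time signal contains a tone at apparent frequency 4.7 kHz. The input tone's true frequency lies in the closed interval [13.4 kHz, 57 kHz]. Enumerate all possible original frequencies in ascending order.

Frequencies that alias to 4.7 kHz are k·fs ± 4.7 kHz for integer k ≥ 0.
k=0: 4.7 kHz.
k=1: 16.3 kHz, 25.7 kHz.
k=2: 37.3 kHz, 46.7 kHz.
k=3: 58.3 kHz, 67.7 kHz.
Within [13.4 kHz, 57 kHz]: 16.3 kHz, 25.7 kHz, 37.3 kHz, 46.7 kHz.

16.3 kHz, 25.7 kHz, 37.3 kHz, 46.7 kHz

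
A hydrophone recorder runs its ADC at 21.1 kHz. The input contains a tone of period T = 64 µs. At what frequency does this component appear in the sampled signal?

T = 64 µs → f = 1/T = 15.625 kHz.
15.625 kHz > fs/2 = 10.55 kHz, folds to fs − 15.625 kHz = 5.475 kHz.

5.475 kHz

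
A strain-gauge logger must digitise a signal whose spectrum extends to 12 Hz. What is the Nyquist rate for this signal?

24 Hz

Nyquist rate = 2 × 12 Hz = 24 Hz.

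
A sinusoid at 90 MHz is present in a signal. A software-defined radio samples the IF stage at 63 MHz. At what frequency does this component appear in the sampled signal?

90 MHz mod fs = 27 MHz.
27 MHz ≤ fs/2 = 31.5 MHz, appears at 27 MHz.

27 MHz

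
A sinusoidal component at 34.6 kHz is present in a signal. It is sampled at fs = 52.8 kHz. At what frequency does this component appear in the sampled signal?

34.6 kHz > fs/2 = 26.4 kHz, folds to fs − 34.6 kHz = 18.2 kHz.

18.2 kHz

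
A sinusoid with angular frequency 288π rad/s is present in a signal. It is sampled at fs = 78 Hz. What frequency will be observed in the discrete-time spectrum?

12 Hz

ω = 288π rad/s → f = ω/(2π) = 144 Hz.
144 Hz mod fs = 66 Hz.
66 Hz > fs/2 = 39 Hz, folds to fs − 66 Hz = 12 Hz.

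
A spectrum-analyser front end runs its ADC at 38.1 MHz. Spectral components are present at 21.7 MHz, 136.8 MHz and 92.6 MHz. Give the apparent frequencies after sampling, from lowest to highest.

fs/2 = 19.05 MHz.
21.7 MHz > fs/2 = 19.05 MHz, folds to fs − 21.7 MHz = 16.4 MHz.
136.8 MHz mod fs = 22.5 MHz.
22.5 MHz > fs/2 = 19.05 MHz, folds to fs − 22.5 MHz = 15.6 MHz.
92.6 MHz mod fs = 16.4 MHz.
16.4 MHz ≤ fs/2 = 19.05 MHz, appears at 16.4 MHz.
Distinct values: {15.6 MHz, 16.4 MHz}.

15.6 MHz, 16.4 MHz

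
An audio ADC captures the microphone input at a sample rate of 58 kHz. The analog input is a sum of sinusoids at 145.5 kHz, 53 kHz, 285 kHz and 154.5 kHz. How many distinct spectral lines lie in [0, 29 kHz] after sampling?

3

fs/2 = 29 kHz.
145.5 kHz mod fs = 29.5 kHz.
29.5 kHz > fs/2 = 29 kHz, folds to fs − 29.5 kHz = 28.5 kHz.
53 kHz > fs/2 = 29 kHz, folds to fs − 53 kHz = 5 kHz.
285 kHz mod fs = 53 kHz.
53 kHz > fs/2 = 29 kHz, folds to fs − 53 kHz = 5 kHz.
154.5 kHz mod fs = 38.5 kHz.
38.5 kHz > fs/2 = 29 kHz, folds to fs − 38.5 kHz = 19.5 kHz.
Distinct values: {5 kHz, 19.5 kHz, 28.5 kHz} → 3.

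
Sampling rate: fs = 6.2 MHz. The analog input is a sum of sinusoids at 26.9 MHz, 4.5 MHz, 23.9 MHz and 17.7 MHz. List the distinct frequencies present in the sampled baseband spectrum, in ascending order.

fs/2 = 3.1 MHz.
26.9 MHz mod fs = 2.1 MHz.
2.1 MHz ≤ fs/2 = 3.1 MHz, appears at 2.1 MHz.
4.5 MHz > fs/2 = 3.1 MHz, folds to fs − 4.5 MHz = 1.7 MHz.
23.9 MHz mod fs = 5.3 MHz.
5.3 MHz > fs/2 = 3.1 MHz, folds to fs − 5.3 MHz = 0.9 MHz.
17.7 MHz mod fs = 5.3 MHz.
5.3 MHz > fs/2 = 3.1 MHz, folds to fs − 5.3 MHz = 0.9 MHz.
Distinct values: {0.9 MHz, 1.7 MHz, 2.1 MHz}.

0.9 MHz, 1.7 MHz, 2.1 MHz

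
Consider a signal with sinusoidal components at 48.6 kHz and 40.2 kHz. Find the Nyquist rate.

Highest-frequency component: 48.6 kHz.
Nyquist rate = 2 × 48.6 kHz = 97.2 kHz.

97.2 kHz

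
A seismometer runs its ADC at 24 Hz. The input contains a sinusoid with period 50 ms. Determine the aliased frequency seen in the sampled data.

4 Hz

T = 50 ms → f = 1/T = 20 Hz.
20 Hz > fs/2 = 12 Hz, folds to fs − 20 Hz = 4 Hz.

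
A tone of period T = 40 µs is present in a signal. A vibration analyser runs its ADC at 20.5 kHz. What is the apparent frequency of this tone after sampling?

4.5 kHz

T = 40 µs → f = 1/T = 25 kHz.
25 kHz mod fs = 4.5 kHz.
4.5 kHz ≤ fs/2 = 10.25 kHz, appears at 4.5 kHz.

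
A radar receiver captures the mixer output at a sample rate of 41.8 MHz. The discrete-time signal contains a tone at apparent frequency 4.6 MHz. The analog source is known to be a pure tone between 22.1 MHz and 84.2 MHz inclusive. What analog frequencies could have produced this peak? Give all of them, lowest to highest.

37.2 MHz, 46.4 MHz, 79 MHz

Frequencies that alias to 4.6 MHz are k·fs ± 4.6 MHz for integer k ≥ 0.
k=0: 4.6 MHz.
k=1: 37.2 MHz, 46.4 MHz.
k=2: 79 MHz, 88.2 MHz.
k=3: 120.8 MHz, 130 MHz.
Within [22.1 MHz, 84.2 MHz]: 37.2 MHz, 46.4 MHz, 79 MHz.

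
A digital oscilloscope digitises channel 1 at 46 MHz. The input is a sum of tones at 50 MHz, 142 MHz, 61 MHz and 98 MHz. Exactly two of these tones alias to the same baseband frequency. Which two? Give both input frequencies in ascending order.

fs/2 = 23 MHz.
50 MHz mod fs = 4 MHz.
4 MHz ≤ fs/2 = 23 MHz, appears at 4 MHz.
142 MHz mod fs = 4 MHz.
4 MHz ≤ fs/2 = 23 MHz, appears at 4 MHz.
61 MHz mod fs = 15 MHz.
15 MHz ≤ fs/2 = 23 MHz, appears at 15 MHz.
98 MHz mod fs = 6 MHz.
6 MHz ≤ fs/2 = 23 MHz, appears at 6 MHz.
50 MHz and 142 MHz both map to 4 MHz.

50 MHz, 142 MHz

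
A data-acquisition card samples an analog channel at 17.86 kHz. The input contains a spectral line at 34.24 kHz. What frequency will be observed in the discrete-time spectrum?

1.48 kHz

34.24 kHz mod fs = 16.38 kHz.
16.38 kHz > fs/2 = 8.93 kHz, folds to fs − 16.38 kHz = 1.48 kHz.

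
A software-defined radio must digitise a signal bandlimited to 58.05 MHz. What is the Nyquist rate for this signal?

Nyquist rate = 2 × 58.05 MHz = 116.1 MHz.

116.1 MHz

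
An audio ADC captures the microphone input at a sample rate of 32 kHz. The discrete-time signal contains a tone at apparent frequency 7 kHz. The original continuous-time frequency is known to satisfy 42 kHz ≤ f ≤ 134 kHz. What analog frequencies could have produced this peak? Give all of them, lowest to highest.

Frequencies that alias to 7 kHz are k·fs ± 7 kHz for integer k ≥ 0.
k=0: 7 kHz.
k=1: 25 kHz, 39 kHz.
k=2: 57 kHz, 71 kHz.
k=3: 89 kHz, 103 kHz.
k=4: 121 kHz, 135 kHz.
k=5: 153 kHz, 167 kHz.
Within [42 kHz, 134 kHz]: 57 kHz, 71 kHz, 89 kHz, 103 kHz, 121 kHz.

57 kHz, 71 kHz, 89 kHz, 103 kHz, 121 kHz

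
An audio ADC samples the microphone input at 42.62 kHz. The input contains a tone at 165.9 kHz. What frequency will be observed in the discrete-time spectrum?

4.58 kHz

165.9 kHz mod fs = 38.04 kHz.
38.04 kHz > fs/2 = 21.31 kHz, folds to fs − 38.04 kHz = 4.58 kHz.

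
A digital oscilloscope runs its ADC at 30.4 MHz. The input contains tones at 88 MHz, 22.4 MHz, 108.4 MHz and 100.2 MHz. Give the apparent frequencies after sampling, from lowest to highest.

3.2 MHz, 8 MHz, 9 MHz, 13.2 MHz

fs/2 = 15.2 MHz.
88 MHz mod fs = 27.2 MHz.
27.2 MHz > fs/2 = 15.2 MHz, folds to fs − 27.2 MHz = 3.2 MHz.
22.4 MHz > fs/2 = 15.2 MHz, folds to fs − 22.4 MHz = 8 MHz.
108.4 MHz mod fs = 17.2 MHz.
17.2 MHz > fs/2 = 15.2 MHz, folds to fs − 17.2 MHz = 13.2 MHz.
100.2 MHz mod fs = 9 MHz.
9 MHz ≤ fs/2 = 15.2 MHz, appears at 9 MHz.
Distinct values: {3.2 MHz, 8 MHz, 9 MHz, 13.2 MHz}.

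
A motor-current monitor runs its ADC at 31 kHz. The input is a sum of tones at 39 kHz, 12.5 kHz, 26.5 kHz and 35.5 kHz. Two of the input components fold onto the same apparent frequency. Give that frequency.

4.5 kHz

fs/2 = 15.5 kHz.
39 kHz mod fs = 8 kHz.
8 kHz ≤ fs/2 = 15.5 kHz, appears at 8 kHz.
12.5 kHz ≤ fs/2 = 15.5 kHz, passes unchanged.
26.5 kHz > fs/2 = 15.5 kHz, folds to fs − 26.5 kHz = 4.5 kHz.
35.5 kHz mod fs = 4.5 kHz.
4.5 kHz ≤ fs/2 = 15.5 kHz, appears at 4.5 kHz.
26.5 kHz and 35.5 kHz both map to 4.5 kHz.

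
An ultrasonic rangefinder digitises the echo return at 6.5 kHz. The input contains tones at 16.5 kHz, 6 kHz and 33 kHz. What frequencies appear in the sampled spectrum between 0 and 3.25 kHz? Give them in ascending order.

fs/2 = 3.25 kHz.
16.5 kHz mod fs = 3.5 kHz.
3.5 kHz > fs/2 = 3.25 kHz, folds to fs − 3.5 kHz = 3 kHz.
6 kHz > fs/2 = 3.25 kHz, folds to fs − 6 kHz = 0.5 kHz.
33 kHz mod fs = 0.5 kHz.
0.5 kHz ≤ fs/2 = 3.25 kHz, appears at 0.5 kHz.
Distinct values: {0.5 kHz, 3 kHz}.

0.5 kHz, 3 kHz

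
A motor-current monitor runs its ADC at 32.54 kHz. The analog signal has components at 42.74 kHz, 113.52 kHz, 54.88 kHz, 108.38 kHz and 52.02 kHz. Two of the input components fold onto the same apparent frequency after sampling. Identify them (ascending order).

fs/2 = 16.27 kHz.
42.74 kHz mod fs = 10.2 kHz.
10.2 kHz ≤ fs/2 = 16.27 kHz, appears at 10.2 kHz.
113.52 kHz mod fs = 15.9 kHz.
15.9 kHz ≤ fs/2 = 16.27 kHz, appears at 15.9 kHz.
54.88 kHz mod fs = 22.34 kHz.
22.34 kHz > fs/2 = 16.27 kHz, folds to fs − 22.34 kHz = 10.2 kHz.
108.38 kHz mod fs = 10.76 kHz.
10.76 kHz ≤ fs/2 = 16.27 kHz, appears at 10.76 kHz.
52.02 kHz mod fs = 19.48 kHz.
19.48 kHz > fs/2 = 16.27 kHz, folds to fs − 19.48 kHz = 13.06 kHz.
42.74 kHz and 54.88 kHz both map to 10.2 kHz.

42.74 kHz, 54.88 kHz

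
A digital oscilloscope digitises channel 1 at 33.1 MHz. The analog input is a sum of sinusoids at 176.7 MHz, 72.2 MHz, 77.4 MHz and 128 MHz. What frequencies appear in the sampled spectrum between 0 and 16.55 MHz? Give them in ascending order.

4.4 MHz, 6 MHz, 11.2 MHz

fs/2 = 16.55 MHz.
176.7 MHz mod fs = 11.2 MHz.
11.2 MHz ≤ fs/2 = 16.55 MHz, appears at 11.2 MHz.
72.2 MHz mod fs = 6 MHz.
6 MHz ≤ fs/2 = 16.55 MHz, appears at 6 MHz.
77.4 MHz mod fs = 11.2 MHz.
11.2 MHz ≤ fs/2 = 16.55 MHz, appears at 11.2 MHz.
128 MHz mod fs = 28.7 MHz.
28.7 MHz > fs/2 = 16.55 MHz, folds to fs − 28.7 MHz = 4.4 MHz.
Distinct values: {4.4 MHz, 6 MHz, 11.2 MHz}.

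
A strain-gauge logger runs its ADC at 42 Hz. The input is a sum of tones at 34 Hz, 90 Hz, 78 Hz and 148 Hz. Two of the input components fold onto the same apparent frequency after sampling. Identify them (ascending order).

fs/2 = 21 Hz.
34 Hz > fs/2 = 21 Hz, folds to fs − 34 Hz = 8 Hz.
90 Hz mod fs = 6 Hz.
6 Hz ≤ fs/2 = 21 Hz, appears at 6 Hz.
78 Hz mod fs = 36 Hz.
36 Hz > fs/2 = 21 Hz, folds to fs − 36 Hz = 6 Hz.
148 Hz mod fs = 22 Hz.
22 Hz > fs/2 = 21 Hz, folds to fs − 22 Hz = 20 Hz.
78 Hz and 90 Hz both map to 6 Hz.

78 Hz, 90 Hz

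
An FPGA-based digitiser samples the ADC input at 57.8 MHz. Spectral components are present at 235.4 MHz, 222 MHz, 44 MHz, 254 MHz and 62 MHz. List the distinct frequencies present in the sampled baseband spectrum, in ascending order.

fs/2 = 28.9 MHz.
235.4 MHz mod fs = 4.2 MHz.
4.2 MHz ≤ fs/2 = 28.9 MHz, appears at 4.2 MHz.
222 MHz mod fs = 48.6 MHz.
48.6 MHz > fs/2 = 28.9 MHz, folds to fs − 48.6 MHz = 9.2 MHz.
44 MHz > fs/2 = 28.9 MHz, folds to fs − 44 MHz = 13.8 MHz.
254 MHz mod fs = 22.8 MHz.
22.8 MHz ≤ fs/2 = 28.9 MHz, appears at 22.8 MHz.
62 MHz mod fs = 4.2 MHz.
4.2 MHz ≤ fs/2 = 28.9 MHz, appears at 4.2 MHz.
Distinct values: {4.2 MHz, 9.2 MHz, 13.8 MHz, 22.8 MHz}.

4.2 MHz, 9.2 MHz, 13.8 MHz, 22.8 MHz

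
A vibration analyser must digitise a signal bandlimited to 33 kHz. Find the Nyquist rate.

66 kHz

Nyquist rate = 2 × 33 kHz = 66 kHz.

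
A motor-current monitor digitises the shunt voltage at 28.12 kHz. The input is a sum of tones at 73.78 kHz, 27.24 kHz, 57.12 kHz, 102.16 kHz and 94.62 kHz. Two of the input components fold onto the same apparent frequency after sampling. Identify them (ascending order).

27.24 kHz, 57.12 kHz

fs/2 = 14.06 kHz.
73.78 kHz mod fs = 17.54 kHz.
17.54 kHz > fs/2 = 14.06 kHz, folds to fs − 17.54 kHz = 10.58 kHz.
27.24 kHz > fs/2 = 14.06 kHz, folds to fs − 27.24 kHz = 0.88 kHz.
57.12 kHz mod fs = 0.88 kHz.
0.88 kHz ≤ fs/2 = 14.06 kHz, appears at 0.88 kHz.
102.16 kHz mod fs = 17.8 kHz.
17.8 kHz > fs/2 = 14.06 kHz, folds to fs − 17.8 kHz = 10.32 kHz.
94.62 kHz mod fs = 10.26 kHz.
10.26 kHz ≤ fs/2 = 14.06 kHz, appears at 10.26 kHz.
27.24 kHz and 57.12 kHz both map to 0.88 kHz.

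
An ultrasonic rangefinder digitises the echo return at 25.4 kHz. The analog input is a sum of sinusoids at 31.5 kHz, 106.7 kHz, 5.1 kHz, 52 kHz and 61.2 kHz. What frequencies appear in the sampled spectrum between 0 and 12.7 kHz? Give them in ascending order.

fs/2 = 12.7 kHz.
31.5 kHz mod fs = 6.1 kHz.
6.1 kHz ≤ fs/2 = 12.7 kHz, appears at 6.1 kHz.
106.7 kHz mod fs = 5.1 kHz.
5.1 kHz ≤ fs/2 = 12.7 kHz, appears at 5.1 kHz.
5.1 kHz ≤ fs/2 = 12.7 kHz, passes unchanged.
52 kHz mod fs = 1.2 kHz.
1.2 kHz ≤ fs/2 = 12.7 kHz, appears at 1.2 kHz.
61.2 kHz mod fs = 10.4 kHz.
10.4 kHz ≤ fs/2 = 12.7 kHz, appears at 10.4 kHz.
Distinct values: {1.2 kHz, 5.1 kHz, 6.1 kHz, 10.4 kHz}.

1.2 kHz, 5.1 kHz, 6.1 kHz, 10.4 kHz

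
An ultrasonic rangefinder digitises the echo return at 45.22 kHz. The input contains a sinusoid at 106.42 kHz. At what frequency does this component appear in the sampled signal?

106.42 kHz mod fs = 15.98 kHz.
15.98 kHz ≤ fs/2 = 22.61 kHz, appears at 15.98 kHz.

15.98 kHz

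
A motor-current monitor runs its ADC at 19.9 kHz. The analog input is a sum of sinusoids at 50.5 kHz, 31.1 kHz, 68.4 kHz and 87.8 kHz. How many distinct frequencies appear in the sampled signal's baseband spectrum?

fs/2 = 9.95 kHz.
50.5 kHz mod fs = 10.7 kHz.
10.7 kHz > fs/2 = 9.95 kHz, folds to fs − 10.7 kHz = 9.2 kHz.
31.1 kHz mod fs = 11.2 kHz.
11.2 kHz > fs/2 = 9.95 kHz, folds to fs − 11.2 kHz = 8.7 kHz.
68.4 kHz mod fs = 8.7 kHz.
8.7 kHz ≤ fs/2 = 9.95 kHz, appears at 8.7 kHz.
87.8 kHz mod fs = 8.2 kHz.
8.2 kHz ≤ fs/2 = 9.95 kHz, appears at 8.2 kHz.
Distinct values: {8.2 kHz, 8.7 kHz, 9.2 kHz} → 3.

3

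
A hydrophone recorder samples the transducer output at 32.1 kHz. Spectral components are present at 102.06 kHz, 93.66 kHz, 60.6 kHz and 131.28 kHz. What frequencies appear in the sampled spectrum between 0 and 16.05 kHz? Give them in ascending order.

2.64 kHz, 2.88 kHz, 3.6 kHz, 5.76 kHz

fs/2 = 16.05 kHz.
102.06 kHz mod fs = 5.76 kHz.
5.76 kHz ≤ fs/2 = 16.05 kHz, appears at 5.76 kHz.
93.66 kHz mod fs = 29.46 kHz.
29.46 kHz > fs/2 = 16.05 kHz, folds to fs − 29.46 kHz = 2.64 kHz.
60.6 kHz mod fs = 28.5 kHz.
28.5 kHz > fs/2 = 16.05 kHz, folds to fs − 28.5 kHz = 3.6 kHz.
131.28 kHz mod fs = 2.88 kHz.
2.88 kHz ≤ fs/2 = 16.05 kHz, appears at 2.88 kHz.
Distinct values: {2.64 kHz, 2.88 kHz, 3.6 kHz, 5.76 kHz}.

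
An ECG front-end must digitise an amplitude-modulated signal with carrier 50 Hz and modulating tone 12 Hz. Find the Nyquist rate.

124 Hz

AM sidebands sit at fc ± fm = 38 Hz and 62 Hz.
Highest-frequency component: 62 Hz.
Nyquist rate = 2 × 62 Hz = 124 Hz.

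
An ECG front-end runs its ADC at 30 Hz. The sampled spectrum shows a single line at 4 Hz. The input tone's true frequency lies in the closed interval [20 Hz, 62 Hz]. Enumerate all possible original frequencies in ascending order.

26 Hz, 34 Hz, 56 Hz

Frequencies that alias to 4 Hz are k·fs ± 4 Hz for integer k ≥ 0.
k=0: 4 Hz.
k=1: 26 Hz, 34 Hz.
k=2: 56 Hz, 64 Hz.
k=3: 86 Hz, 94 Hz.
Within [20 Hz, 62 Hz]: 26 Hz, 34 Hz, 56 Hz.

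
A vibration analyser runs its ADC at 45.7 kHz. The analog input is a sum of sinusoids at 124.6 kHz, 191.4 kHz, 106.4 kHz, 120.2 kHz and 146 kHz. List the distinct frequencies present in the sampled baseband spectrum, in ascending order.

8.6 kHz, 8.9 kHz, 12.5 kHz, 15 kHz, 16.9 kHz

fs/2 = 22.85 kHz.
124.6 kHz mod fs = 33.2 kHz.
33.2 kHz > fs/2 = 22.85 kHz, folds to fs − 33.2 kHz = 12.5 kHz.
191.4 kHz mod fs = 8.6 kHz.
8.6 kHz ≤ fs/2 = 22.85 kHz, appears at 8.6 kHz.
106.4 kHz mod fs = 15 kHz.
15 kHz ≤ fs/2 = 22.85 kHz, appears at 15 kHz.
120.2 kHz mod fs = 28.8 kHz.
28.8 kHz > fs/2 = 22.85 kHz, folds to fs − 28.8 kHz = 16.9 kHz.
146 kHz mod fs = 8.9 kHz.
8.9 kHz ≤ fs/2 = 22.85 kHz, appears at 8.9 kHz.
Distinct values: {8.6 kHz, 8.9 kHz, 12.5 kHz, 15 kHz, 16.9 kHz}.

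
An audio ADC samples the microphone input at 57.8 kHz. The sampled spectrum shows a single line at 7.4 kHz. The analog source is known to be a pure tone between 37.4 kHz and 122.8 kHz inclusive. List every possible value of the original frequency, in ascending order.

Frequencies that alias to 7.4 kHz are k·fs ± 7.4 kHz for integer k ≥ 0.
k=0: 7.4 kHz.
k=1: 50.4 kHz, 65.2 kHz.
k=2: 108.2 kHz, 123 kHz.
k=3: 166 kHz, 180.8 kHz.
Within [37.4 kHz, 122.8 kHz]: 50.4 kHz, 65.2 kHz, 108.2 kHz.

50.4 kHz, 65.2 kHz, 108.2 kHz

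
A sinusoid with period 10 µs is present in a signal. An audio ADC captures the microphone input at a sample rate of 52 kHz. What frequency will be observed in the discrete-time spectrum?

T = 10 µs → f = 1/T = 100 kHz.
100 kHz mod fs = 48 kHz.
48 kHz > fs/2 = 26 kHz, folds to fs − 48 kHz = 4 kHz.

4 kHz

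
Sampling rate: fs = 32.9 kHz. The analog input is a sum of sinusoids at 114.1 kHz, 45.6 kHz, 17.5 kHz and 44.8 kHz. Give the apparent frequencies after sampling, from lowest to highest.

11.9 kHz, 12.7 kHz, 15.4 kHz

fs/2 = 16.45 kHz.
114.1 kHz mod fs = 15.4 kHz.
15.4 kHz ≤ fs/2 = 16.45 kHz, appears at 15.4 kHz.
45.6 kHz mod fs = 12.7 kHz.
12.7 kHz ≤ fs/2 = 16.45 kHz, appears at 12.7 kHz.
17.5 kHz > fs/2 = 16.45 kHz, folds to fs − 17.5 kHz = 15.4 kHz.
44.8 kHz mod fs = 11.9 kHz.
11.9 kHz ≤ fs/2 = 16.45 kHz, appears at 11.9 kHz.
Distinct values: {11.9 kHz, 12.7 kHz, 15.4 kHz}.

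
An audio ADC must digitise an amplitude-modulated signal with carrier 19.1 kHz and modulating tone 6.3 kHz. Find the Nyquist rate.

AM sidebands sit at fc ± fm = 12.8 kHz and 25.4 kHz.
Highest-frequency component: 25.4 kHz.
Nyquist rate = 2 × 25.4 kHz = 50.8 kHz.

50.8 kHz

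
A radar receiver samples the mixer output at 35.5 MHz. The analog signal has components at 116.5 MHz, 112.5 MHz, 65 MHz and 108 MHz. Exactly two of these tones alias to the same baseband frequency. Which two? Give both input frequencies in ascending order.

fs/2 = 17.75 MHz.
116.5 MHz mod fs = 10 MHz.
10 MHz ≤ fs/2 = 17.75 MHz, appears at 10 MHz.
112.5 MHz mod fs = 6 MHz.
6 MHz ≤ fs/2 = 17.75 MHz, appears at 6 MHz.
65 MHz mod fs = 29.5 MHz.
29.5 MHz > fs/2 = 17.75 MHz, folds to fs − 29.5 MHz = 6 MHz.
108 MHz mod fs = 1.5 MHz.
1.5 MHz ≤ fs/2 = 17.75 MHz, appears at 1.5 MHz.
65 MHz and 112.5 MHz both map to 6 MHz.

65 MHz, 112.5 MHz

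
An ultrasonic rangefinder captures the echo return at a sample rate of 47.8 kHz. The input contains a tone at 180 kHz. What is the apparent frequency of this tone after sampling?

180 kHz mod fs = 36.6 kHz.
36.6 kHz > fs/2 = 23.9 kHz, folds to fs − 36.6 kHz = 11.2 kHz.

11.2 kHz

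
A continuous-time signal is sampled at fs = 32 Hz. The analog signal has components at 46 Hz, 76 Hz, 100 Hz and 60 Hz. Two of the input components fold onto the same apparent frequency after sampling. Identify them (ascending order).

60 Hz, 100 Hz

fs/2 = 16 Hz.
46 Hz mod fs = 14 Hz.
14 Hz ≤ fs/2 = 16 Hz, appears at 14 Hz.
76 Hz mod fs = 12 Hz.
12 Hz ≤ fs/2 = 16 Hz, appears at 12 Hz.
100 Hz mod fs = 4 Hz.
4 Hz ≤ fs/2 = 16 Hz, appears at 4 Hz.
60 Hz mod fs = 28 Hz.
28 Hz > fs/2 = 16 Hz, folds to fs − 28 Hz = 4 Hz.
60 Hz and 100 Hz both map to 4 Hz.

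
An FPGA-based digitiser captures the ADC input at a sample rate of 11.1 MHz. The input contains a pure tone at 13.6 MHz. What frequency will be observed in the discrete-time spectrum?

13.6 MHz mod fs = 2.5 MHz.
2.5 MHz ≤ fs/2 = 5.55 MHz, appears at 2.5 MHz.

2.5 MHz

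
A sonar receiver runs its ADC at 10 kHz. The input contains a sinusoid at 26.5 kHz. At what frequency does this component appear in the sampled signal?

26.5 kHz mod fs = 6.5 kHz.
6.5 kHz > fs/2 = 5 kHz, folds to fs − 6.5 kHz = 3.5 kHz.

3.5 kHz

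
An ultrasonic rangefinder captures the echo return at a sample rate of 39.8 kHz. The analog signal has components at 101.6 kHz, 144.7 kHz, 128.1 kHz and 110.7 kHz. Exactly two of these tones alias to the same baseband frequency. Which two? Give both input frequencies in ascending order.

110.7 kHz, 128.1 kHz

fs/2 = 19.9 kHz.
101.6 kHz mod fs = 22 kHz.
22 kHz > fs/2 = 19.9 kHz, folds to fs − 22 kHz = 17.8 kHz.
144.7 kHz mod fs = 25.3 kHz.
25.3 kHz > fs/2 = 19.9 kHz, folds to fs − 25.3 kHz = 14.5 kHz.
128.1 kHz mod fs = 8.7 kHz.
8.7 kHz ≤ fs/2 = 19.9 kHz, appears at 8.7 kHz.
110.7 kHz mod fs = 31.1 kHz.
31.1 kHz > fs/2 = 19.9 kHz, folds to fs − 31.1 kHz = 8.7 kHz.
110.7 kHz and 128.1 kHz both map to 8.7 kHz.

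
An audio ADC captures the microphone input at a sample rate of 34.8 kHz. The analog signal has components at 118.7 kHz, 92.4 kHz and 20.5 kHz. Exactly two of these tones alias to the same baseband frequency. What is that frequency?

14.3 kHz

fs/2 = 17.4 kHz.
118.7 kHz mod fs = 14.3 kHz.
14.3 kHz ≤ fs/2 = 17.4 kHz, appears at 14.3 kHz.
92.4 kHz mod fs = 22.8 kHz.
22.8 kHz > fs/2 = 17.4 kHz, folds to fs − 22.8 kHz = 12 kHz.
20.5 kHz > fs/2 = 17.4 kHz, folds to fs − 20.5 kHz = 14.3 kHz.
20.5 kHz and 118.7 kHz both map to 14.3 kHz.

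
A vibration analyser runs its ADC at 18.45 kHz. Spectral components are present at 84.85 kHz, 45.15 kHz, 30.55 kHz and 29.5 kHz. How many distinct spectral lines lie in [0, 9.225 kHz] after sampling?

fs/2 = 9.225 kHz.
84.85 kHz mod fs = 11.05 kHz.
11.05 kHz > fs/2 = 9.225 kHz, folds to fs − 11.05 kHz = 7.4 kHz.
45.15 kHz mod fs = 8.25 kHz.
8.25 kHz ≤ fs/2 = 9.225 kHz, appears at 8.25 kHz.
30.55 kHz mod fs = 12.1 kHz.
12.1 kHz > fs/2 = 9.225 kHz, folds to fs − 12.1 kHz = 6.35 kHz.
29.5 kHz mod fs = 11.05 kHz.
11.05 kHz > fs/2 = 9.225 kHz, folds to fs − 11.05 kHz = 7.4 kHz.
Distinct values: {6.35 kHz, 7.4 kHz, 8.25 kHz} → 3.

3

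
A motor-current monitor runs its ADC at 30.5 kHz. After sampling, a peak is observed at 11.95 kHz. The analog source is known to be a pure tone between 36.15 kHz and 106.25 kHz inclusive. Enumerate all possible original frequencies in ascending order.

Frequencies that alias to 11.95 kHz are k·fs ± 11.95 kHz for integer k ≥ 0.
k=0: 11.95 kHz.
k=1: 18.55 kHz, 42.45 kHz.
k=2: 49.05 kHz, 72.95 kHz.
k=3: 79.55 kHz, 103.45 kHz.
k=4: 110.05 kHz, 133.95 kHz.
Within [36.15 kHz, 106.25 kHz]: 42.45 kHz, 49.05 kHz, 72.95 kHz, 79.55 kHz, 103.45 kHz.

42.45 kHz, 49.05 kHz, 72.95 kHz, 79.55 kHz, 103.45 kHz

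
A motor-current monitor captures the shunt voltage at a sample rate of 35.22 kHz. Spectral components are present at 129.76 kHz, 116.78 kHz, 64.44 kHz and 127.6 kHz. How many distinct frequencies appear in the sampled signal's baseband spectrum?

3

fs/2 = 17.61 kHz.
129.76 kHz mod fs = 24.1 kHz.
24.1 kHz > fs/2 = 17.61 kHz, folds to fs − 24.1 kHz = 11.12 kHz.
116.78 kHz mod fs = 11.12 kHz.
11.12 kHz ≤ fs/2 = 17.61 kHz, appears at 11.12 kHz.
64.44 kHz mod fs = 29.22 kHz.
29.22 kHz > fs/2 = 17.61 kHz, folds to fs − 29.22 kHz = 6 kHz.
127.6 kHz mod fs = 21.94 kHz.
21.94 kHz > fs/2 = 17.61 kHz, folds to fs − 21.94 kHz = 13.28 kHz.
Distinct values: {6 kHz, 11.12 kHz, 13.28 kHz} → 3.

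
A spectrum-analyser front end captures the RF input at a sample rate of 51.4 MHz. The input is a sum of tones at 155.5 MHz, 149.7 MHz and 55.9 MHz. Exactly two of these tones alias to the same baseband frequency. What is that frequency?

fs/2 = 25.7 MHz.
155.5 MHz mod fs = 1.3 MHz.
1.3 MHz ≤ fs/2 = 25.7 MHz, appears at 1.3 MHz.
149.7 MHz mod fs = 46.9 MHz.
46.9 MHz > fs/2 = 25.7 MHz, folds to fs − 46.9 MHz = 4.5 MHz.
55.9 MHz mod fs = 4.5 MHz.
4.5 MHz ≤ fs/2 = 25.7 MHz, appears at 4.5 MHz.
55.9 MHz and 149.7 MHz both map to 4.5 MHz.

4.5 MHz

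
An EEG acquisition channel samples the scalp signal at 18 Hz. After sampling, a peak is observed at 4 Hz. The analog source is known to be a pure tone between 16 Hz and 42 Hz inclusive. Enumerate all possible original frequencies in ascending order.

Frequencies that alias to 4 Hz are k·fs ± 4 Hz for integer k ≥ 0.
k=0: 4 Hz.
k=1: 14 Hz, 22 Hz.
k=2: 32 Hz, 40 Hz.
k=3: 50 Hz, 58 Hz.
Within [16 Hz, 42 Hz]: 22 Hz, 32 Hz, 40 Hz.

22 Hz, 32 Hz, 40 Hz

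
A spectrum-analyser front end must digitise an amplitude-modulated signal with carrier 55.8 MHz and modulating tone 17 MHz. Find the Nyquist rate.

145.6 MHz

AM sidebands sit at fc ± fm = 38.8 MHz and 72.8 MHz.
Highest-frequency component: 72.8 MHz.
Nyquist rate = 2 × 72.8 MHz = 145.6 MHz.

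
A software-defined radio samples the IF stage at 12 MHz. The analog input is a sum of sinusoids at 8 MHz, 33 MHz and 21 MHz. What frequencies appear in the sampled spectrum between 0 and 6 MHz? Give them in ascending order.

3 MHz, 4 MHz

fs/2 = 6 MHz.
8 MHz > fs/2 = 6 MHz, folds to fs − 8 MHz = 4 MHz.
33 MHz mod fs = 9 MHz.
9 MHz > fs/2 = 6 MHz, folds to fs − 9 MHz = 3 MHz.
21 MHz mod fs = 9 MHz.
9 MHz > fs/2 = 6 MHz, folds to fs − 9 MHz = 3 MHz.
Distinct values: {3 MHz, 4 MHz}.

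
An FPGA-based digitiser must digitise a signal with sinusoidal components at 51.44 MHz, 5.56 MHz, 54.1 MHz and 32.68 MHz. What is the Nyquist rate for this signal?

Highest-frequency component: 54.1 MHz.
Nyquist rate = 2 × 54.1 MHz = 108.2 MHz.

108.2 MHz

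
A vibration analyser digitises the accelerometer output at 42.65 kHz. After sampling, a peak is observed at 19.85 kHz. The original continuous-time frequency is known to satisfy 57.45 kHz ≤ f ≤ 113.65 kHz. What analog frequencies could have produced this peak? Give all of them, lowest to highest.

Frequencies that alias to 19.85 kHz are k·fs ± 19.85 kHz for integer k ≥ 0.
k=0: 19.85 kHz.
k=1: 22.8 kHz, 62.5 kHz.
k=2: 65.45 kHz, 105.15 kHz.
k=3: 108.1 kHz, 147.8 kHz.
k=4: 150.75 kHz, 190.45 kHz.
Within [57.45 kHz, 113.65 kHz]: 62.5 kHz, 65.45 kHz, 105.15 kHz, 108.1 kHz.

62.5 kHz, 65.45 kHz, 105.15 kHz, 108.1 kHz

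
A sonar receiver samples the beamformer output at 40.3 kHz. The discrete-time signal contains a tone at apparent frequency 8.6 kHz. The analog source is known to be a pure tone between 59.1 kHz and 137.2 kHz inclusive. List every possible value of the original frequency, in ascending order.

Frequencies that alias to 8.6 kHz are k·fs ± 8.6 kHz for integer k ≥ 0.
k=0: 8.6 kHz.
k=1: 31.7 kHz, 48.9 kHz.
k=2: 72 kHz, 89.2 kHz.
k=3: 112.3 kHz, 129.5 kHz.
k=4: 152.6 kHz, 169.8 kHz.
Within [59.1 kHz, 137.2 kHz]: 72 kHz, 89.2 kHz, 112.3 kHz, 129.5 kHz.

72 kHz, 89.2 kHz, 112.3 kHz, 129.5 kHz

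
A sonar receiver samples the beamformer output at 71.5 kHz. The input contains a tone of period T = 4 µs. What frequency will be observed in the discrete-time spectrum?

T = 4 µs → f = 1/T = 250 kHz.
250 kHz mod fs = 35.5 kHz.
35.5 kHz ≤ fs/2 = 35.75 kHz, appears at 35.5 kHz.

35.5 kHz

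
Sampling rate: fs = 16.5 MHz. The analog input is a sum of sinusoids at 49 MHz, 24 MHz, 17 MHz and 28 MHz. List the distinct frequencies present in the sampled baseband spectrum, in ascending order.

fs/2 = 8.25 MHz.
49 MHz mod fs = 16 MHz.
16 MHz > fs/2 = 8.25 MHz, folds to fs − 16 MHz = 0.5 MHz.
24 MHz mod fs = 7.5 MHz.
7.5 MHz ≤ fs/2 = 8.25 MHz, appears at 7.5 MHz.
17 MHz mod fs = 0.5 MHz.
0.5 MHz ≤ fs/2 = 8.25 MHz, appears at 0.5 MHz.
28 MHz mod fs = 11.5 MHz.
11.5 MHz > fs/2 = 8.25 MHz, folds to fs − 11.5 MHz = 5 MHz.
Distinct values: {0.5 MHz, 5 MHz, 7.5 MHz}.

0.5 MHz, 5 MHz, 7.5 MHz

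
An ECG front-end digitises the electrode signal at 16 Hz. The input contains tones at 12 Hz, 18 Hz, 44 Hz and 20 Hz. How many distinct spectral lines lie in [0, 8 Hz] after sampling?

2

fs/2 = 8 Hz.
12 Hz > fs/2 = 8 Hz, folds to fs − 12 Hz = 4 Hz.
18 Hz mod fs = 2 Hz.
2 Hz ≤ fs/2 = 8 Hz, appears at 2 Hz.
44 Hz mod fs = 12 Hz.
12 Hz > fs/2 = 8 Hz, folds to fs − 12 Hz = 4 Hz.
20 Hz mod fs = 4 Hz.
4 Hz ≤ fs/2 = 8 Hz, appears at 4 Hz.
Distinct values: {2 Hz, 4 Hz} → 2.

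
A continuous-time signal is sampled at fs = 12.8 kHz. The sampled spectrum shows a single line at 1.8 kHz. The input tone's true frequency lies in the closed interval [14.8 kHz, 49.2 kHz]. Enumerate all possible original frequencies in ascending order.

23.8 kHz, 27.4 kHz, 36.6 kHz, 40.2 kHz

Frequencies that alias to 1.8 kHz are k·fs ± 1.8 kHz for integer k ≥ 0.
k=0: 1.8 kHz.
k=1: 11 kHz, 14.6 kHz.
k=2: 23.8 kHz, 27.4 kHz.
k=3: 36.6 kHz, 40.2 kHz.
k=4: 49.4 kHz, 53 kHz.
Within [14.8 kHz, 49.2 kHz]: 23.8 kHz, 27.4 kHz, 36.6 kHz, 40.2 kHz.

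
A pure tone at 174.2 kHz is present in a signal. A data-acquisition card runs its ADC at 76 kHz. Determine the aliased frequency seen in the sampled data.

22.2 kHz

174.2 kHz mod fs = 22.2 kHz.
22.2 kHz ≤ fs/2 = 38 kHz, appears at 22.2 kHz.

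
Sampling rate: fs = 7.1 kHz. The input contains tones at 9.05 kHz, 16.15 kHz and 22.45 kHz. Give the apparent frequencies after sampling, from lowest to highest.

fs/2 = 3.55 kHz.
9.05 kHz mod fs = 1.95 kHz.
1.95 kHz ≤ fs/2 = 3.55 kHz, appears at 1.95 kHz.
16.15 kHz mod fs = 1.95 kHz.
1.95 kHz ≤ fs/2 = 3.55 kHz, appears at 1.95 kHz.
22.45 kHz mod fs = 1.15 kHz.
1.15 kHz ≤ fs/2 = 3.55 kHz, appears at 1.15 kHz.
Distinct values: {1.15 kHz, 1.95 kHz}.

1.15 kHz, 1.95 kHz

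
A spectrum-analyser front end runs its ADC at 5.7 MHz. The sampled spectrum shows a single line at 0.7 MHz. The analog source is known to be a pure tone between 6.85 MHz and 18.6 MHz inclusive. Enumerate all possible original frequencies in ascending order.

Frequencies that alias to 0.7 MHz are k·fs ± 0.7 MHz for integer k ≥ 0.
k=0: 0.7 MHz.
k=1: 5 MHz, 6.4 MHz.
k=2: 10.7 MHz, 12.1 MHz.
k=3: 16.4 MHz, 17.8 MHz.
k=4: 22.1 MHz, 23.5 MHz.
Within [6.85 MHz, 18.6 MHz]: 10.7 MHz, 12.1 MHz, 16.4 MHz, 17.8 MHz.

10.7 MHz, 12.1 MHz, 16.4 MHz, 17.8 MHz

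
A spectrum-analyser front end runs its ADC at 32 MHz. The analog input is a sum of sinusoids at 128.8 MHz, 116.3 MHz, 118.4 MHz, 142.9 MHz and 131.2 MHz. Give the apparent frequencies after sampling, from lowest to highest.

fs/2 = 16 MHz.
128.8 MHz mod fs = 0.8 MHz.
0.8 MHz ≤ fs/2 = 16 MHz, appears at 0.8 MHz.
116.3 MHz mod fs = 20.3 MHz.
20.3 MHz > fs/2 = 16 MHz, folds to fs − 20.3 MHz = 11.7 MHz.
118.4 MHz mod fs = 22.4 MHz.
22.4 MHz > fs/2 = 16 MHz, folds to fs − 22.4 MHz = 9.6 MHz.
142.9 MHz mod fs = 14.9 MHz.
14.9 MHz ≤ fs/2 = 16 MHz, appears at 14.9 MHz.
131.2 MHz mod fs = 3.2 MHz.
3.2 MHz ≤ fs/2 = 16 MHz, appears at 3.2 MHz.
Distinct values: {0.8 MHz, 3.2 MHz, 9.6 MHz, 11.7 MHz, 14.9 MHz}.

0.8 MHz, 3.2 MHz, 9.6 MHz, 11.7 MHz, 14.9 MHz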